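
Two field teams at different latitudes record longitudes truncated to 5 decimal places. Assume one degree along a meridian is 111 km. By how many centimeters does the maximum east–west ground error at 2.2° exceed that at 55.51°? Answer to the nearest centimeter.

Truncating at 5 decimal places can drop up to a full unit in the last place, so the longitude may be off by as much as 1e-05°.
At 2.2°: 1e-05° × 111000 × cos 2.2° = 1e-05 × 111000 × 0.9993 ≈ 1.1092 m.
At 55.51°: 1e-05° × 111000 × cos 55.51° = 1e-05 × 111000 × 0.5663 ≈ 0.62855 m.
Difference: 1.1092 − 0.62855 = 0.48063 m.
That is 0.480631 m = 48.063 cm.

48 centimeters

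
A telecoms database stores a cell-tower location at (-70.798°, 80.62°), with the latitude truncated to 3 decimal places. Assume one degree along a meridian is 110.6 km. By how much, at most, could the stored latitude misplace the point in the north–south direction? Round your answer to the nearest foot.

363 feet

Truncating at 3 decimal places can drop up to a full unit in the last place, so the latitude may be off by as much as 0.001°.
So the N–S error is at most 0.001 × 110600 = 110.6 m.
In feet: 110.6 m ÷ 0.3048 ≈ 362.86 ft.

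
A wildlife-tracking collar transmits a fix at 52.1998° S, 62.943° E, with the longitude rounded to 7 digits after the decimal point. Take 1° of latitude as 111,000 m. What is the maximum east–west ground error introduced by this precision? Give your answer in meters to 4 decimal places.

0.0034 meters

Rounding to 7 decimal places leaves the longitude within ±5e-08° of the true value.
At latitude 52.1998° a degree of longitude spans 111000 m × cos 52.1998° = 111000 × 0.6129 ≈ 68033 m.
East–west error: 5e-08° × 68033 m/° ≈ 0.00340165 m.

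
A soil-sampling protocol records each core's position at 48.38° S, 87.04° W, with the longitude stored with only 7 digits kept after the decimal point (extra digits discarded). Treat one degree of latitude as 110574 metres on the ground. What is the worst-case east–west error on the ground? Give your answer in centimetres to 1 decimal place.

0.7 centimetres

Truncating at 7 decimal places can drop up to a full unit in the last place, so the longitude may be off by as much as 1e-07°.
Parallels shrink by cos φ, so at 48.38° a degree of longitude is 110574 × 0.6642 ≈ 73441.8 m.
Maximum E–W displacement: 1e-07 × 73441.8 = 0.00734418 m.
That is 0.00734418 m = 0.73442 cm.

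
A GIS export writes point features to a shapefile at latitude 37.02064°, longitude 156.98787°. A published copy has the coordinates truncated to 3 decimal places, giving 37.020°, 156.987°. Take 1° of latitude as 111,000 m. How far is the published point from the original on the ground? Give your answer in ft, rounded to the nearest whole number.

344 ft

The latitude changed by +0.00064° and the longitude by +0.00087°.
North–south shift: 0.00064 × 111000 = 71.04 m.
East–west at this latitude: 0.00087° × 111000 × cos 37.02° ≈ 0.00087 × 88625.2 = 77.1039 m.
Distance: √(71.04² + 77.1039²) ≈ 104.841 m.
In feet: 104.841 m ÷ 0.3048 ≈ 343.97 ft.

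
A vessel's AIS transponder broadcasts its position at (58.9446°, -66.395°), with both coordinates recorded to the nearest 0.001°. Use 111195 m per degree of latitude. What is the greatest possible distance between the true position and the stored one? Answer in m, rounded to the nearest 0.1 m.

Rounding to 3 decimal places leaves each coordinate within ±0.0005° of the true value.
Latitude error → 0.0005 × 111195 = 55.5975 m along the meridian.
Longitude error → 0.0005 × 111195 × cos 58.9446° = 0.0005 × 111195 × 0.5159 ≈ 28.6809 m.
The two errors are perpendicular, so the maximum displacement is √(55.5975² + 28.6809²) ≈ 62.5594 m.

62.6 m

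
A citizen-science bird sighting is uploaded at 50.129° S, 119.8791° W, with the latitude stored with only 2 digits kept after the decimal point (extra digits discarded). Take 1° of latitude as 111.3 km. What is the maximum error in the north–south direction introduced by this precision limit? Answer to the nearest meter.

1113 meters

Truncating at 2 decimal places can drop up to a full unit in the last place, so the latitude may be off by as much as 0.01°.
North–south distance: 0.01° × 111300 m/° = 1113 m.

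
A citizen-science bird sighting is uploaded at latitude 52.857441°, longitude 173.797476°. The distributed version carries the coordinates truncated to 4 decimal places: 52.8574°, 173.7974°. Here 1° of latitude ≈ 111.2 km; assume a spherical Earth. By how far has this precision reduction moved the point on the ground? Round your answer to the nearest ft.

Δlat = 52.857441 − 52.8574 = +0.000041°; Δlon = 173.797476 − 173.7974 = +0.000076°.
N–S: 0.000041° × 111200 m/° = 4.5592 m.
East–west at this latitude: 0.000076° × 111200 × cos 52.8574° ≈ 0.000076 × 67142.7 = 5.10284 m.
Combined displacement = (4.5592² + 5.10284²)^½ ≈ 6.8429 m.
Converting: 6.8429 m × 3.2808 ft/m ≈ 22.45 ft.

22 ft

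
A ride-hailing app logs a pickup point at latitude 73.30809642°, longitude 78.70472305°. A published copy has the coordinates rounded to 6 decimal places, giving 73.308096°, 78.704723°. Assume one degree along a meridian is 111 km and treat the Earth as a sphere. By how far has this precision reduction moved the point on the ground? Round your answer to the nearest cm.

The latitude changed by +0.00000042° and the longitude by +0.00000005°.
N–S: 0.00000042° × 111000 m/° = 0.04662 m.
E–W at 73.3081°: 0.00000005° × 111000 × cos 73.3081° = 0.00000005 × 111000 × 0.2872 ≈ 0.0015941 m.
Distance: √(0.04662² + 0.0015941²) ≈ 0.0466472 m.
That is 0.0466472 m = 4.6647 cm.

5 cm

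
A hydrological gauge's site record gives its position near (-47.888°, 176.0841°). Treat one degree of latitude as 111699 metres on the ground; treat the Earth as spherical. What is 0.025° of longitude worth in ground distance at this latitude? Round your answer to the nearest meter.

1873 meters

At 47.888° a degree of longitude is 111699 × cos 47.888° ≈ 74903.3 m, so 0.025° corresponds to 1872.58 m.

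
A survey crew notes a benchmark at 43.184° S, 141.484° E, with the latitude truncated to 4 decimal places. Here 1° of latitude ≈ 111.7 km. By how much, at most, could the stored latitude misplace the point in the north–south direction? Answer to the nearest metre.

Truncating at 4 decimal places can drop up to a full unit in the last place, so the latitude may be off by as much as 0.0001°.
North–south distance: 0.0001° × 111700 m/° = 11.17 m.

11 metres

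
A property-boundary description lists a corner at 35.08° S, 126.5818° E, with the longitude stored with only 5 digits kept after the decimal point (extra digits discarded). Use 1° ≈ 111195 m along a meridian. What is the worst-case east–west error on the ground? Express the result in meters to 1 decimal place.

0.9 meters

Truncating at 5 decimal places can drop up to a full unit in the last place, so the longitude may be off by as much as 1e-05°.
Parallels shrink by cos φ, so at 35.08° a degree of longitude is 111195 × 0.8184 ≈ 90996.5 m.
Maximum E–W displacement: 1e-05 × 90996.5 = 0.909965 m.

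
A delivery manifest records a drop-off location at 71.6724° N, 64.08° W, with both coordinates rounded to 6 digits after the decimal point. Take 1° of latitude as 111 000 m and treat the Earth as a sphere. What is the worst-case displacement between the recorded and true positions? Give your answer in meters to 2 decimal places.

0.06 meters

Rounding to 6 decimal places leaves each coordinate within ±5e-07° of the true value.
Latitude error → 5e-07 × 111000 = 0.0555 m along the meridian.
E–W at 71.6724°: 5e-07° × 111000 × cos 71.6724° = 5e-07 × 111000 × 0.3144 ≈ 0.017452 m.
Worst case both components are at the extreme and orthogonal: √(0.0555² + 0.017452²) ≈ 0.0581792 m.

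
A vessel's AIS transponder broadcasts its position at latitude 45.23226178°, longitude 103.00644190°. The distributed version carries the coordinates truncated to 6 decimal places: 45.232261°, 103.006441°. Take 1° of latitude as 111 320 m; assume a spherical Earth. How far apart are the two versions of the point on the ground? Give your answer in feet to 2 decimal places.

The latitude changed by +0.00000078° and the longitude by +0.00000090°.
North–south shift: 0.00000078 × 111320 = 0.0868296 m.
E–W at 45.2323°: 0.00000090° × 111320 × cos 45.2323° = 0.00000090 × 111320 × 0.7042 ≈ 0.0705559 m.
Distance: √(0.0868296² + 0.0705559²) ≈ 0.111882 m.
In feet: 0.111882 m ÷ 0.3048 ≈ 0.36707 ft.

0.37 feet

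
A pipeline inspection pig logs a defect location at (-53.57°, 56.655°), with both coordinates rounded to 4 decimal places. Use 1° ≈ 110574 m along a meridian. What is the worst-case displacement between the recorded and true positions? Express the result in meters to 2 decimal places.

6.43 meters

Rounding to 4 decimal places leaves each coordinate within ±5e-05° of the true value.
Latitude error → 5e-05 × 110574 = 5.5287 m along the meridian.
Longitude error → 5e-05 × 110574 × cos 53.57° = 5e-05 × 110574 × 0.5938 ≈ 3.28316 m.
Worst case both components are at the extreme and orthogonal: √(5.5287² + 3.28316²) ≈ 6.43006 m.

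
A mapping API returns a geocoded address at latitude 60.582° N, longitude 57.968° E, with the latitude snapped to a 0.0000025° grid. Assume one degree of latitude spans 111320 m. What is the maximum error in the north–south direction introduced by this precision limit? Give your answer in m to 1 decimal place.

0.1 m

With a 0.0000025° grid the true value lies within half a step, ±0.0000025°/2 = ±1.25e-06°, of the stored one.
So the N–S error is at most 1.25e-06 × 111320 = 0.13915 m.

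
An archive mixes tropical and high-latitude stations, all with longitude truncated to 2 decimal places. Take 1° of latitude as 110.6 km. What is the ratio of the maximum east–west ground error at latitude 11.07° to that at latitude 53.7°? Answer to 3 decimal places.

1.658

Truncating at 2 decimal places can drop up to a full unit in the last place, so the longitude may be off by as much as 0.01°.
At 11.07°: 0.01° × 110600 × cos 11.07° = 0.01 × 110600 × 0.9814 ≈ 1085.4 m.
Error at 53.7° = 0.01° × 110600 × cos 53.7° ≈ 1106 × 0.5920 = 654.77 m.
The ratio reduces to cos 11.07° / cos 53.7° = 0.9814/0.5920 ≈ 1.6577.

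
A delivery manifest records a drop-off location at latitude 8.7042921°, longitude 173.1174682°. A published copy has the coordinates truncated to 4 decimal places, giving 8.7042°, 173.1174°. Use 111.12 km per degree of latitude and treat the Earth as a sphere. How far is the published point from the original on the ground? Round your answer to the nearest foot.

42 feet

Δlat = 8.7042921 − 8.7042 = +0.0000921°; Δlon = 173.1174682 − 173.1174 = +0.0000682°.
N–S: 0.0000921° × 111120 m/° = 10.2342 m.
East–west at this latitude: 0.0000682° × 111120 × cos 8.7042° ≈ 0.0000682 × 109840 = 7.4911 m.
Distance: √(10.2342² + 7.4911²) ≈ 12.6828 m.
In feet: 12.6828 m ÷ 0.3048 ≈ 41.61 ft.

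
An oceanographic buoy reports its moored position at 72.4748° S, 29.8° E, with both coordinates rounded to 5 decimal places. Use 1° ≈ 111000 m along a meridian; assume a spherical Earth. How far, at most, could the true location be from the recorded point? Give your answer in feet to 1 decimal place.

Rounding to 5 decimal places leaves each coordinate within ±5e-06° of the true value.
Latitude error → 5e-06 × 111000 = 0.555 m along the meridian.
Longitude error → 5e-06 × 111000 × cos 72.4748° = 5e-06 × 111000 × 0.3011 ≈ 0.167125 m.
Combining orthogonally: (0.555² + 0.167125²)^½ ≈ 0.579617 m.
In feet: 0.579617 m ÷ 0.3048 ≈ 1.9016 ft.

1.9 feet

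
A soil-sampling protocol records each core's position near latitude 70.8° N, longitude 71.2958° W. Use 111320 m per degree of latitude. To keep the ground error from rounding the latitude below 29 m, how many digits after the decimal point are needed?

One degree of latitude covers 111320 m.
N decimal places → at most half a unit in the last place, 0.5 × 10⁻ᴺ° = 111320/2 × 10⁻ᴺ m.
Need 0.5 × 111320 × 10⁻ᴺ ≤ 29 → 10⁻ᴺ ≤ 5.210e-04, so N ≥ 3.28.
So 4 decimal places suffice (5.57 m); 3 would allow up to 55.7 m.

4 decimal places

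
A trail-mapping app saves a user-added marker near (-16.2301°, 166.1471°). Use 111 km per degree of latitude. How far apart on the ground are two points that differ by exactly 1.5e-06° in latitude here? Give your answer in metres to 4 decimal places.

0.1665 metres

Along a meridian 1.5e-06° is 1.5e-06 × 111000 = 0.1665 m.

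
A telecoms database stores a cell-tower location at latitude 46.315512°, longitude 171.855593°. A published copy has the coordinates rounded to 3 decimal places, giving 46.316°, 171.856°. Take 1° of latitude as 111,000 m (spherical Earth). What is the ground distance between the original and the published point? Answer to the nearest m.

63 m

Δlat = 46.315512 − 46.316 = -0.000488°; Δlon = 171.855593 − 171.856 = -0.000407°.
N–S: -0.000488° × 111000 m/° = -54.168 m.
E–W at 46.316°: -0.000407° × 111000 × cos 46.316° = -0.000407 × 111000 × 0.6907 ≈ -31.2029 m.
Distance: √(54.168² + 31.2029²) ≈ 62.5123 m.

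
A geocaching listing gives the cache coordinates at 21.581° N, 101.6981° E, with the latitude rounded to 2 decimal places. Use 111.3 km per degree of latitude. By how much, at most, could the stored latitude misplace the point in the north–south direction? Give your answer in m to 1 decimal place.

Rounding to 2 decimal places leaves the latitude within ±0.005° of the true value.
So the N–S error is at most 0.005 × 111300 = 556.5 m.

556.5 m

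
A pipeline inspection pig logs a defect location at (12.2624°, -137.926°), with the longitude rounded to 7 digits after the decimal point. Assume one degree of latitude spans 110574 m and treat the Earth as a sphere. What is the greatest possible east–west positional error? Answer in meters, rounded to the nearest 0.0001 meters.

Rounding to 7 decimal places leaves the longitude within ±5e-08° of the true value.
One degree of longitude at 12.2624° is 110574 × cos 12.2624° ≈ 110574 × 0.9772 = 108051 m.
East–west error: 5e-08° × 108051 m/° ≈ 0.00540256 m.

0.0054 meters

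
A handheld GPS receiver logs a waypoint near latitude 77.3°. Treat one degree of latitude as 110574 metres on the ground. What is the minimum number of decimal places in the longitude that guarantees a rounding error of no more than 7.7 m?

At 77.3° one degree of longitude covers 110574 × cos 77.3° ≈ 110574 × 0.2198 ≈ 24309.3 m.
With N decimal places the half-ulp bound is 0.5·10⁻ᴺ°, or 0.5·10⁻ᴺ × 24309.3 m on the ground.
Need 0.5 × 24309.3 × 10⁻ᴺ ≤ 7.7 → 10⁻ᴺ ≤ 6.335e-04, so N ≥ 3.20.
So 4 decimal places suffice (1.22 m); 3 would allow up to 12.2 m.

4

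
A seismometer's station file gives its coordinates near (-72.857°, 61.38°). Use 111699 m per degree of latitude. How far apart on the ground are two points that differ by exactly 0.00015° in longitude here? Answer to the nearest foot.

One degree of longitude here spans 111699 × cos 72.857° = 111699 × 0.2948 ≈ 32924.1 m; 0.00015° of that is 4.93862 m.
In feet: 4.93862 m ÷ 0.3048 ≈ 16.203 ft.

16 feet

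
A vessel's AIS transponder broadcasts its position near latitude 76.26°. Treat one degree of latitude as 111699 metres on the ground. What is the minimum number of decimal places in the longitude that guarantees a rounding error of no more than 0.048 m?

At 76.26° one degree of longitude covers 111699 × cos 76.26° ≈ 111699 × 0.2375 ≈ 26530.3 m.
Rounding to N decimal places gives at most 0.5 × 10⁻ᴺ degrees of error, i.e. 0.5 × 10⁻ᴺ × 26530.3 m.
Setting 13265.2 × 10⁻ᴺ ≤ 0.048 gives 10ᴺ ≥ 2.764e+05, i.e. N ≥ 5.44.
So 6 decimal places suffice (0.0133 m); 5 would allow up to 0.133 m.

6 decimal places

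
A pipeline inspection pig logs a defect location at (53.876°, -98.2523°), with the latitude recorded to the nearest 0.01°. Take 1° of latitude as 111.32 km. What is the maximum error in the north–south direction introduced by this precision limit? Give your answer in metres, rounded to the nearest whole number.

557 metres

Rounding to 2 decimal places leaves the latitude within ±0.005° of the true value.
North–south distance: 0.005° × 111320 m/° = 556.6 m.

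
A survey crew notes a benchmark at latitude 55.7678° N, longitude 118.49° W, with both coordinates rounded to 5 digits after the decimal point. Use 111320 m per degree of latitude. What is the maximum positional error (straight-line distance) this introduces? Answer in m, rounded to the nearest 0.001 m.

Rounding to 5 decimal places leaves each coordinate within ±5e-06° of the true value.
North–south component: 5e-06° × 111320 = 0.5566 m.
East–west component at 55.7678°: 5e-06° × 111320 × cos 55.7678° ≈ 5e-06 × 62622.9 ≈ 0.313114 m.
The two errors are perpendicular, so the maximum displacement is √(0.5566² + 0.313114²) ≈ 0.638627 m.

0.639 m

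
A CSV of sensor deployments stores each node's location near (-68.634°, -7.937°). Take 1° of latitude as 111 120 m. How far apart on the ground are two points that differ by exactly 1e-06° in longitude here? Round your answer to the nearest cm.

One degree of longitude here spans 111120 × cos 68.634° = 111120 × 0.3643 ≈ 40483.7 m; 1e-06° of that is 0.0404837 m.
That is 0.0404837 m = 4.0484 cm.

4 cm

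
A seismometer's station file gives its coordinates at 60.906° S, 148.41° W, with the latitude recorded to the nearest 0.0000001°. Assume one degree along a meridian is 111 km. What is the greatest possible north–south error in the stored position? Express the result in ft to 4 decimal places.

Rounding to 7 decimal places leaves the latitude within ±5e-08° of the true value.
So the N–S error is at most 5e-08 × 111000 = 0.00555 m.
Converting: 0.00555 m × 3.2808 ft/m ≈ 0.018209 ft.

0.0182 ft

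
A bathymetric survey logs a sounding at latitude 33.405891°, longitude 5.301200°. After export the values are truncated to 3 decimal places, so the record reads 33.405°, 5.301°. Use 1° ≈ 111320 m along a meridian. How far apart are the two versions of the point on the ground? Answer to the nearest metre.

The latitude changed by +0.000891° and the longitude by +0.000200°.
N–S: 0.000891° × 111320 m/° = 99.1861 m.
East–west at this latitude: 0.000200° × 111320 × cos 33.405° ≈ 0.000200 × 92929.9 = 18.586 m.
Hypotenuse of the two orthogonal shifts: √(99.1861² + 18.586²) = 100.912 m.

101 metres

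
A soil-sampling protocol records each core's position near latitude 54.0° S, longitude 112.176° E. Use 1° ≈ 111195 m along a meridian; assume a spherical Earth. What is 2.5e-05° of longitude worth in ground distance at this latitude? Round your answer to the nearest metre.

2 metres

At 54° a degree of longitude is 111195 × cos 54° ≈ 65358.8 m, so 2.5e-05° corresponds to 1.63397 m.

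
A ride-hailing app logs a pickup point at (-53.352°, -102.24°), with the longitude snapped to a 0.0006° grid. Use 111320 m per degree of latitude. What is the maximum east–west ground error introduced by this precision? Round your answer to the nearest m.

20 m

With a 0.0006° grid the true value lies within half a step, ±0.0006°/2 = ±0.0003°, of the stored one.
Parallels shrink by cos φ, so at 53.352° a degree of longitude is 111320 × 0.5969 ≈ 66446.6 m.
So at most 0.0003° × 66446.6 ≈ 19.934 m east–west.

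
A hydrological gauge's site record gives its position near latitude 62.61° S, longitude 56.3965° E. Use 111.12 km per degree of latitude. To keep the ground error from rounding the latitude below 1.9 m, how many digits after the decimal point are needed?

One degree of latitude covers 111120 m.
With N decimal places the half-ulp bound is 0.5·10⁻ᴺ°, or 0.5·10⁻ᴺ × 111120 m on the ground.
Setting 55560 × 10⁻ᴺ ≤ 1.9 gives 10ᴺ ≥ 2.924e+04, i.e. N ≥ 4.47.
N = 4 would give 5.56 m (too coarse); N = 5 gives 0.556 m ≤ 1.9 m.

5 decimal places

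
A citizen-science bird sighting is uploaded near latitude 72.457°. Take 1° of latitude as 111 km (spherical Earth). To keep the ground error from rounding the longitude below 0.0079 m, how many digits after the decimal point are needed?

At 72.457° one degree of longitude covers 111000 × cos 72.457° ≈ 111000 × 0.3014 ≈ 33457.8 m.
With N decimal places the half-ulp bound is 0.5·10⁻ᴺ°, or 0.5·10⁻ᴺ × 33457.8 m on the ground.
Setting 16728.9 × 10⁻ᴺ ≤ 0.0079 gives 10ᴺ ≥ 2.118e+06, i.e. N ≥ 6.33.
So 7 decimal places suffice (0.00167 m); 6 would allow up to 0.0167 m.

7 decimal places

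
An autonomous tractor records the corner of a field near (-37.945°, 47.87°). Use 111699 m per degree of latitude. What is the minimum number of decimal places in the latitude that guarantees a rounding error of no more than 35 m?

4

One degree of latitude covers 111699 m.
With N decimal places the half-ulp bound is 0.5·10⁻ᴺ°, or 0.5·10⁻ᴺ × 111699 m on the ground.
Need 0.5 × 111699 × 10⁻ᴺ ≤ 35 → 10⁻ᴺ ≤ 6.267e-04, so N ≥ 3.20.
So 4 decimal places suffice (5.58 m); 3 would allow up to 55.8 m.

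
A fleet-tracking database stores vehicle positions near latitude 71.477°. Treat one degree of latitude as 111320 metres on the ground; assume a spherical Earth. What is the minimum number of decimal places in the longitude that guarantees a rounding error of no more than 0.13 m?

At 71.477° one degree of longitude covers 111320 × cos 71.477° ≈ 111320 × 0.3177 ≈ 35364.7 m.
Rounding to N decimal places gives at most 0.5 × 10⁻ᴺ degrees of error, i.e. 0.5 × 10⁻ᴺ × 35364.7 m.
Setting 17682.4 × 10⁻ᴺ ≤ 0.13 gives 10ᴺ ≥ 1.36e+05, i.e. N ≥ 5.13.
At 5 places the error can reach 0.177 m, but 6 places keeps it to 0.0177 m.

6 decimal places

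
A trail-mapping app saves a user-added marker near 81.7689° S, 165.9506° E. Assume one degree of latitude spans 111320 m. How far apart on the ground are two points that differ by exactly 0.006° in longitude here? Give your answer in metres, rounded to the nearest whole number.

96 metres

0.006° of longitude at 81.7689° is 0.006 × 111320 × cos 81.7689° ≈ 0.006 × 15937.3 = 95.6235 m.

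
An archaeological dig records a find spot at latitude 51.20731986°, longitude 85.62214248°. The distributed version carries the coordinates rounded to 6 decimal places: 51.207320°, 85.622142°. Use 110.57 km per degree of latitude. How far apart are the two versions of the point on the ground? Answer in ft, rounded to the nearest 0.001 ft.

Δlat = 51.20731986 − 51.207320 = -0.00000014°; Δlon = 85.62214248 − 85.622142 = +0.00000048°.
North–south shift: -0.00000014 × 110570 = -0.0154798 m.
East–west at this latitude: 0.00000048° × 110570 × cos 51.2073° ≈ 0.00000048 × 69272.6 = 0.0332508 m.
Combined displacement = (0.0154798² + 0.0332508²)^½ ≈ 0.0366775 m.
In feet: 0.0366775 m ÷ 0.3048 ≈ 0.12033 ft.

0.120 ft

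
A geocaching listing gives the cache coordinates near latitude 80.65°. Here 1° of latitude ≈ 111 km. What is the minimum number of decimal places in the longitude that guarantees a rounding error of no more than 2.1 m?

4

At 80.65° one degree of longitude covers 111000 × cos 80.65° ≈ 111000 × 0.1625 ≈ 18033.6 m.
Rounding to N decimal places gives at most 0.5 × 10⁻ᴺ degrees of error, i.e. 0.5 × 10⁻ᴺ × 18033.6 m.
Need 0.5 × 18033.6 × 10⁻ᴺ ≤ 2.1 → 10⁻ᴺ ≤ 2.329e-04, so N ≥ 3.63.
N = 3 would give 9.02 m (too coarse); N = 4 gives 0.902 m ≤ 2.1 m.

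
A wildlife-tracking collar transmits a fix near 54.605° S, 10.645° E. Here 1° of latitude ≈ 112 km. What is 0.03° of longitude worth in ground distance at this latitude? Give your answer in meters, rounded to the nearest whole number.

At 54.605° a degree of longitude is 112000 × cos 54.605° ≈ 64871.5 m, so 0.03° corresponds to 1946.15 m.

1946 meters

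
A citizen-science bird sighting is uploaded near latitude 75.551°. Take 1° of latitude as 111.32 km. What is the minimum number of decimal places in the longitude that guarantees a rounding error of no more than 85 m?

At 75.551° one degree of longitude covers 111320 × cos 75.551° ≈ 111320 × 0.2495 ≈ 27776.4 m.
With N decimal places the half-ulp bound is 0.5·10⁻ᴺ°, or 0.5·10⁻ᴺ × 27776.4 m on the ground.
Setting 13888.2 × 10⁻ᴺ ≤ 85 gives 10ᴺ ≥ 163.4, i.e. N ≥ 2.21.
N = 2 would give 139 m (too coarse); N = 3 gives 13.9 m ≤ 85 m.

3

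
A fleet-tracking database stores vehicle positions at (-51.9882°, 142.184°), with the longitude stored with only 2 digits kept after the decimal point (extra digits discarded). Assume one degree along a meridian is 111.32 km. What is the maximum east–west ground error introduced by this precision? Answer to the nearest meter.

686 meters

Truncating at 2 decimal places can drop up to a full unit in the last place, so the longitude may be off by as much as 0.01°.
Parallels shrink by cos φ, so at 51.9882° a degree of longitude is 111320 × 0.6158 ≈ 68553.5 m.
So at most 0.01° × 68553.5 ≈ 685.535 m east–west.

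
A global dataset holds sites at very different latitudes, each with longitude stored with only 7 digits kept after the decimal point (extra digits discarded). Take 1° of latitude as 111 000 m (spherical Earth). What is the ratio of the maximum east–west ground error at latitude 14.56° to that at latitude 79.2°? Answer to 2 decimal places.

Truncating at 7 decimal places can drop up to a full unit in the last place, so the longitude may be off by as much as 1e-07°.
At 14.56°: 1e-07° × 111000 × cos 14.56° = 1e-07 × 111000 × 0.9679 ≈ 0.010744 m.
At 79.2°: 1e-07° × 111000 × cos 79.2° = 1e-07 × 111000 × 0.1874 ≈ 0.0020799 m.
The ratio reduces to cos 14.56° / cos 79.2° = 0.9679/0.1874 ≈ 5.1653.

5.17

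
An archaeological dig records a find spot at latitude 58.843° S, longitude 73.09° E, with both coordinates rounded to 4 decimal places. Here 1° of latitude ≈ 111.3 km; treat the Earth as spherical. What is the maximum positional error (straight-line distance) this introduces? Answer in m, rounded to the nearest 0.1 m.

Rounding to 4 decimal places leaves each coordinate within ±5e-05° of the true value.
North–south component: 5e-05° × 111300 = 5.565 m.
East–west component at 58.843°: 5e-05° × 111300 × cos 58.843° ≈ 5e-05 × 57584.9 ≈ 2.87925 m.
The two errors are perpendicular, so the maximum displacement is √(5.565² + 2.87925²) ≈ 6.26572 m.

6.3 m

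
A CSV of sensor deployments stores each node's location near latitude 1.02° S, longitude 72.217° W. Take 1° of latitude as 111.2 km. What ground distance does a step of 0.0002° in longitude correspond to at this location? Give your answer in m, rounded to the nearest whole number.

One degree of longitude here spans 111200 × cos 1.02° = 111200 × 0.9998 ≈ 111182 m; 0.0002° of that is 22.2365 m.

22 m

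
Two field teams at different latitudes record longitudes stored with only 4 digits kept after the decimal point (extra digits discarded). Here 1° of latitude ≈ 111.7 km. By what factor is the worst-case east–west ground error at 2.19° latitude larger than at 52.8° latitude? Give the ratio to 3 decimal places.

Truncating at 4 decimal places can drop up to a full unit in the last place, so the longitude may be off by as much as 0.0001°.
At 2.19°: 0.0001° × 111700 × cos 2.19° = 0.0001 × 111700 × 0.9993 ≈ 11.162 m.
At 52.8°: 0.0001° × 111700 × cos 52.8° = 0.0001 × 111700 × 0.6046 ≈ 6.7534 m.
The ratio reduces to cos 2.19° / cos 52.8° = 0.9993/0.6046 ≈ 1.6528.

1.653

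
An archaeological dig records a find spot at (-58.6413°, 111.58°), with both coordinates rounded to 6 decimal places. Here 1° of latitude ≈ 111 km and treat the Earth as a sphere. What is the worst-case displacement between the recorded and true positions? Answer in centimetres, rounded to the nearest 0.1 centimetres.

6.3 centimetres

Rounding to 6 decimal places leaves each coordinate within ±5e-07° of the true value.
Latitude error → 5e-07 × 111000 = 0.0555 m along the meridian.
E–W at 58.6413°: 5e-07° × 111000 × cos 58.6413° = 5e-07 × 111000 × 0.5204 ≈ 0.0288819 m.
Combining orthogonally: (0.0555² + 0.0288819²)^½ ≈ 0.0625653 m.
That is 0.0625653 m = 6.2565 cm.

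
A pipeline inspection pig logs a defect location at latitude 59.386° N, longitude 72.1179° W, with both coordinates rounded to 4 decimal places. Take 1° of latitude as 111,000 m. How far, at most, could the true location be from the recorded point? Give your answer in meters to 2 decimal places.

6.23 meters

Rounding to 4 decimal places leaves each coordinate within ±5e-05° of the true value.
N–S: 5e-05° × 111000 m/° = 5.55 m.
East–west component at 59.386°: 5e-05° × 111000 × cos 59.386° ≈ 5e-05 × 56526.9 ≈ 2.82635 m.
Combining orthogonally: (5.55² + 2.82635²)^½ ≈ 6.22822 m.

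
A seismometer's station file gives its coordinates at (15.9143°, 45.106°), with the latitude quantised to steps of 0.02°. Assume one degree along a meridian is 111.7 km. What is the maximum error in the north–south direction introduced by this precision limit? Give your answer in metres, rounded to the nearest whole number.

With a 0.02° grid the true value lies within half a step, ±0.02°/2 = ±0.01°, of the stored one.
So the N–S error is at most 0.01 × 111700 = 1117 m.

1117 metres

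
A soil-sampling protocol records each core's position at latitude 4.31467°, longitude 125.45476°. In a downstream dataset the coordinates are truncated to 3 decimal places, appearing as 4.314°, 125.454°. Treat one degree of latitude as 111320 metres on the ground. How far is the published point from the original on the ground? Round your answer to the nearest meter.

113 meters

Δlat = 4.31467 − 4.314 = +0.00067°; Δlon = 125.45476 − 125.454 = +0.00076°.
North–south shift: 0.00067 × 111320 = 74.5844 m.
E–W at 4.314°: 0.00076° × 111320 × cos 4.314° = 0.00076 × 111320 × 0.9972 ≈ 84.3635 m.
Hypotenuse of the two orthogonal shifts: √(74.5844² + 84.3635²) = 112.606 m.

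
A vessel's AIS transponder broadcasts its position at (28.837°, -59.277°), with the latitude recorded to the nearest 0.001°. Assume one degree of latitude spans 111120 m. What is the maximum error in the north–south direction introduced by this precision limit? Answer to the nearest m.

Rounding to 3 decimal places leaves the latitude within ±0.0005° of the true value.
Along the meridian that is 0.0005° × 111120 m/° = 55.56 m.

56 m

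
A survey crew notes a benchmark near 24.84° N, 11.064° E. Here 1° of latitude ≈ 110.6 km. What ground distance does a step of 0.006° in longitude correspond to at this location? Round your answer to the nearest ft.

1976 ft

One degree of longitude here spans 110600 × cos 24.84° = 110600 × 0.9075 ≈ 100368 m; 0.006° of that is 602.207 m.
In feet: 602.207 m ÷ 0.3048 ≈ 1975.7 ft.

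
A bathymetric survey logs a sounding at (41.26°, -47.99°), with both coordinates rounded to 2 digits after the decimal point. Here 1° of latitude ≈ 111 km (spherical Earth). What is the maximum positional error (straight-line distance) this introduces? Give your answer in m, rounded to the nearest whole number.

Rounding to 2 decimal places leaves each coordinate within ±0.005° of the true value.
Latitude error → 0.005 × 111000 = 555 m along the meridian.
East–west component at 41.26°: 0.005° × 111000 × cos 41.26° ≈ 0.005 × 83441.4 ≈ 417.207 m.
The two errors are perpendicular, so the maximum displacement is √(555² + 417.207²) ≈ 694.325 m.

694 m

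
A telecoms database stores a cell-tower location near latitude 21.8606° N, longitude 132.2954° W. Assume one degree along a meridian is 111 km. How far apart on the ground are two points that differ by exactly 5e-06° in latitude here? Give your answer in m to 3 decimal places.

Along a meridian 5e-06° is 5e-06 × 111000 = 0.555 m.

0.555 m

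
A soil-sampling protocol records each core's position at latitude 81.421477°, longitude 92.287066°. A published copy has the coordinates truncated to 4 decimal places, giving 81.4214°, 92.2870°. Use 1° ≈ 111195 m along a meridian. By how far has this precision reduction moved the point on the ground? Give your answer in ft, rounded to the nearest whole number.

Δlat = 81.421477 − 81.4214 = +0.000077°; Δlon = 92.287066 − 92.2870 = +0.000066°.
North–south shift: 0.000077 × 111195 = 8.56201 m.
E–W at 81.4214°: 0.000066° × 111195 × cos 81.4214° = 0.000066 × 111195 × 0.1492 ≈ 1.09471 m.
Hypotenuse of the two orthogonal shifts: √(8.56201² + 1.09471²) = 8.63171 m.
In feet: 8.63171 m ÷ 0.3048 ≈ 28.319 ft.

28 ft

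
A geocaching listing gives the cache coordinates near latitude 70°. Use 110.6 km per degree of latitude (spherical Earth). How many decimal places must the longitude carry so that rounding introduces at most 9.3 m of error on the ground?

At 70° one degree of longitude covers 110600 × cos 70° ≈ 110600 × 0.3420 ≈ 37827.4 m.
N decimal places → at most half a unit in the last place, 0.5 × 10⁻ᴺ° = 37827.4/2 × 10⁻ᴺ m.
Need 0.5 × 37827.4 × 10⁻ᴺ ≤ 9.3 → 10⁻ᴺ ≤ 4.917e-04, so N ≥ 3.31.
At 3 places the error can reach 18.9 m, but 4 places keeps it to 1.89 m.

4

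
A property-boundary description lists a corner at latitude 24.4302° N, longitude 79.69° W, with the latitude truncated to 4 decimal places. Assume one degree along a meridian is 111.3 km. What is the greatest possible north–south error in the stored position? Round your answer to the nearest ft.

Truncating at 4 decimal places can drop up to a full unit in the last place, so the latitude may be off by as much as 0.0001°.
North–south distance: 0.0001° × 111300 m/° = 11.13 m.
Converting: 11.13 m × 3.2808 ft/m ≈ 36.516 ft.

37 ft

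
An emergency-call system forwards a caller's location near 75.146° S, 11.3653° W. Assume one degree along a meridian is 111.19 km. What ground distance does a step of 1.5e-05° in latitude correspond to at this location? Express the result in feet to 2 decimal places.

Along a meridian 1.5e-05° is 1.5e-05 × 111190 = 1.66785 m.
Converting: 1.66785 m × 3.2808 ft/m ≈ 5.4719 ft.

5.47 feet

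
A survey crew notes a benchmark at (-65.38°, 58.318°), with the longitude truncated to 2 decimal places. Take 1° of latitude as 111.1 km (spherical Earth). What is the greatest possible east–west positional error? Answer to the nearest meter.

Truncating at 2 decimal places can drop up to a full unit in the last place, so the longitude may be off by as much as 0.01°.
At latitude 65.38° a degree of longitude spans 111100 m × cos 65.38° = 111100 × 0.4166 ≈ 46284.1 m.
So at most 0.01° × 46284.1 ≈ 462.841 m east–west.

463 meters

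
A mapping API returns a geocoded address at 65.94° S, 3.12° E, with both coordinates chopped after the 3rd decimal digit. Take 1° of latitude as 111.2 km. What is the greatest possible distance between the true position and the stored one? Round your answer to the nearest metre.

Truncating at 3 decimal places can drop up to a full unit in the last place, so each coordinate may be off by as much as 0.001°.
Latitude error → 0.001 × 111200 = 111.2 m along the meridian.
E–W at 65.94°: 0.001° × 111200 × cos 65.94° = 0.001 × 111200 × 0.4077 ≈ 45.3355 m.
The two errors are perpendicular, so the maximum displacement is √(111.2² + 45.3355²) ≈ 120.086 m.

120 metres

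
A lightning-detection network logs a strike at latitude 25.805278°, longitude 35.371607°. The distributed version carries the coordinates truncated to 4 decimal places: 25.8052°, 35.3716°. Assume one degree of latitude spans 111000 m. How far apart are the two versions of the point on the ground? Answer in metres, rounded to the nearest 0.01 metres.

8.69 metres

The latitude changed by +0.000078° and the longitude by +0.000007°.
N–S: 0.000078° × 111000 m/° = 8.658 m.
E–W at 25.8052°: 0.000007° × 111000 × cos 25.8052° = 0.000007 × 111000 × 0.9003 ≈ 0.699517 m.
Distance: √(8.658² + 0.699517²) ≈ 8.68621 m.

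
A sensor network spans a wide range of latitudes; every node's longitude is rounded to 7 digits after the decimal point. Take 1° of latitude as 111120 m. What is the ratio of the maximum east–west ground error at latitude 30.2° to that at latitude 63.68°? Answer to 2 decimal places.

1.95

Rounding to 7 decimal places leaves the longitude within ±5e-08° of the true value.
Error at 30.2° = 5e-08° × 111120 × cos 30.2° ≈ 0.005556 × 0.8643 = 0.0048019 m.
At 63.68°: 5e-08° × 111120 × cos 63.68° = 5e-08 × 111120 × 0.4434 ≈ 0.0024634 m.
Ratio: 0.0048019 / 0.0024634 = cos 30.2° / cos 63.68° ≈ 1.9493.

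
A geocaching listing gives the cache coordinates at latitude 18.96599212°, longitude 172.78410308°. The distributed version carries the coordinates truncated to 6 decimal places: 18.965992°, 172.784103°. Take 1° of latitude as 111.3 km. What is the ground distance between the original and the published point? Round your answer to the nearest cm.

2 cm

Δlat = 18.96599212 − 18.965992 = +0.00000012°; Δlon = 172.78410308 − 172.784103 = +0.00000008°.
North–south shift: 0.00000012 × 111300 = 0.013356 m.
East–west at this latitude: 0.00000008° × 111300 × cos 18.966° ≈ 0.00000008 × 105258 = 0.00842062 m.
Combined displacement = (0.013356² + 0.00842062²)^½ ≈ 0.0157889 m.
That is 0.0157889 m = 1.5789 cm.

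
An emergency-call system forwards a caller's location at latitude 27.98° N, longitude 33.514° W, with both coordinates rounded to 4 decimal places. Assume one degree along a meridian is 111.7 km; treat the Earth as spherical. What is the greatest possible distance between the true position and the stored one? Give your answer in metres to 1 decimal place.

Rounding to 4 decimal places leaves each coordinate within ±5e-05° of the true value.
N–S: 5e-05° × 111700 m/° = 5.585 m.
East–west component at 27.98°: 5e-05° × 111700 × cos 27.98° ≈ 5e-05 × 98643.5 ≈ 4.93218 m.
Worst case both components are at the extreme and orthogonal: √(5.585² + 4.93218²) ≈ 7.45108 m.

7.5 metres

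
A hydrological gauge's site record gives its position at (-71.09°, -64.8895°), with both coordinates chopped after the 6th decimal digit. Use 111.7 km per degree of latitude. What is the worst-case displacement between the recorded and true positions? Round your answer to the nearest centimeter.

Truncating at 6 decimal places can drop up to a full unit in the last place, so each coordinate may be off by as much as 1e-06°.
Latitude error → 1e-06 × 111700 = 0.1117 m along the meridian.
Longitude error → 1e-06 × 111700 × cos 71.09° = 1e-06 × 111700 × 0.3241 ≈ 0.0362 m.
The two errors are perpendicular, so the maximum displacement is √(0.1117² + 0.0362²) ≈ 0.117419 m.
That is 0.117419 m = 11.742 cm.

12 centimeters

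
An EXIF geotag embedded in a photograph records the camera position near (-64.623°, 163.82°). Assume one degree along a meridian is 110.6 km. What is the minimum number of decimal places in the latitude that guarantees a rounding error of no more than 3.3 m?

5 decimal places

One degree of latitude covers 110600 m.
N decimal places → at most half a unit in the last place, 0.5 × 10⁻ᴺ° = 110600/2 × 10⁻ᴺ m.
Need 0.5 × 110600 × 10⁻ᴺ ≤ 3.3 → 10⁻ᴺ ≤ 5.967e-05, so N ≥ 4.22.
At 4 places the error can reach 5.53 m, but 5 places keeps it to 0.553 m.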